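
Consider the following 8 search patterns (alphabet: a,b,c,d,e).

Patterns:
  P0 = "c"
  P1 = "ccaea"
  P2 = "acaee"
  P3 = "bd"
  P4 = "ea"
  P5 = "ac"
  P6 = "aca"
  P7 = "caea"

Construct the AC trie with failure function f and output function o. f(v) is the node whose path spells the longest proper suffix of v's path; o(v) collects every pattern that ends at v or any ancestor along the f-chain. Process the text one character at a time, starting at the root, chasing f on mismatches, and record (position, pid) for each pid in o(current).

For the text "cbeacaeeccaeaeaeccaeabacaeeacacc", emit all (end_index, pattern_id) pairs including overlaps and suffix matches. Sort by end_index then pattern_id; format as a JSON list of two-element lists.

Construct AC machine:
Trie (insert patterns):
  n0 'ε': a→6 b→11 c→1 e→13
  n1 'c': a→15 c→2  [P0 ends]
  n2 'cc': a→3
  n3 'cca': e→4
  n4 'ccae': a→5
  n5 'ccaea': ·  [P1 ends]
  n6 'a': c→7
  n7 'ac': a→8  [P5 ends]
  n8 'aca': e→9  [P6 ends]
  n9 'acae': e→10
  n10 'acaee': ·  [P2 ends]
  n11 'b': d→12
  n12 'bd': ·  [P3 ends]
  n13 'e': a→14
  n14 'ea': ·  [P4 ends]
  n15 'ca': e→16
  n16 'cae': a→17
  n17 'caea': ·  [P7 ends]

BFS fail/out derivation:
  fail(1) 'c': from fail(0)=0 chase 'c': 0 ⇒ 0;  out={0}∪out(0)={0}
  fail(6) 'a': from fail(0)=0 chase 'a': 0 ⇒ 0;  out=∅∪out(0)=∅
  fail(11) 'b': from fail(0)=0 chase 'b': 0 ⇒ 0;  out=∅∪out(0)=∅
  fail(13) 'e': from fail(0)=0 chase 'e': 0 ⇒ 0;  out=∅∪out(0)=∅
  fail(2) 'cc': from fail(1)=0 chase 'c': 0 ⇒ 1;  out=∅∪out(1)={0}
  fail(7) 'ac': from fail(6)=0 chase 'c': 0 ⇒ 1;  out={5}∪out(1)={0,5}
  fail(12) 'bd': from fail(11)=0 chase 'd': 0 ⇒ 0;  out={3}∪out(0)={3}
  fail(14) 'ea': from fail(13)=0 chase 'a': 0 ⇒ 6;  out={4}∪out(6)={4}
  fail(15) 'ca': from fail(1)=0 chase 'a': 0 ⇒ 6;  out=∅∪out(6)=∅
  fail(3) 'cca': from fail(2)=1 chase 'a': 1 ⇒ 15;  out=∅∪out(15)=∅
  fail(8) 'aca': from fail(7)=1 chase 'a': 1 ⇒ 15;  out={6}∪out(15)={6}
  fail(16) 'cae': from fail(15)=6 chase 'e': 6→0 ⇒ 13;  out=∅∪out(13)=∅
  fail(4) 'ccae': from fail(3)=15 chase 'e': 15 ⇒ 16;  out=∅∪out(16)=∅
  fail(9) 'acae': from fail(8)=15 chase 'e': 15 ⇒ 16;  out=∅∪out(16)=∅
  fail(17) 'caea': from fail(16)=13 chase 'a': 13 ⇒ 14;  out={7}∪out(14)={4,7}
  fail(5) 'ccaea': from fail(4)=16 chase 'a': 16 ⇒ 17;  out={1}∪out(17)={1,4,7}
  fail(10) 'acaee': from fail(9)=16 chase 'e': 16→13→0 ⇒ 13;  out={2}∪out(13)={2}

Run:
pos 0 'c': at 1  → match P0@[0:0]
pos 1 'b': at 11 (via fail)
pos 2 'e': at 13 (via fail)
pos 3 'a': at 14  → match P4@[2:3]
pos 4 'c': at 7 (via fail)  → match P0@[4:4],P5@[3:4]
pos 5 'a': at 8  → match P6@[3:5]
pos 6 'e': at 9
pos 7 'e': at 10  → match P2@[3:7]
pos 8 'c': at 1 (via fail)  → match P0@[8:8]
pos 9 'c': at 2  → match P0@[9:9]
pos 10 'a': at 3
pos 11 'e': at 4
pos 12 'a': at 5  → match P1@[8:12],P4@[11:12],P7@[9:12]
pos 13 'e': at 13 (via fail)
pos 14 'a': at 14  → match P4@[13:14]
pos 15 'e': at 13 (via fail)
pos 16 'c': at 1 (via fail)  → match P0@[16:16]
pos 17 'c': at 2  → match P0@[17:17]
pos 18 'a': at 3
pos 19 'e': at 4
pos 20 'a': at 5  → match P1@[16:20],P4@[19:20],P7@[17:20]
pos 21 'b': at 11 (via fail)
pos 22 'a': at 6 (via fail)
pos 23 'c': at 7  → match P0@[23:23],P5@[22:23]
pos 24 'a': at 8  → match P6@[22:24]
pos 25 'e': at 9
pos 26 'e': at 10  → match P2@[22:26]
pos 27 'a': at 14 (via fail)  → match P4@[26:27]
pos 28 'c': at 7 (via fail)  → match P0@[28:28],P5@[27:28]
pos 29 'a': at 8  → match P6@[27:29]
pos 30 'c': at 7 (via fail)  → match P0@[30:30],P5@[29:30]
pos 31 'c': at 2 (via fail)  → match P0@[31:31]

Matches: [[0,0],[3,4],[4,0],[4,5],[5,6],[7,2],[8,0],[9,0],[12,1],[12,4],[12,7],[14,4],[16,0],[17,0],[20,1],[20,4],[20,7],[23,0],[23,5],[24,6],[26,2],[27,4],[28,0],[28,5],[29,6],[30,0],[30,5],[31,0]]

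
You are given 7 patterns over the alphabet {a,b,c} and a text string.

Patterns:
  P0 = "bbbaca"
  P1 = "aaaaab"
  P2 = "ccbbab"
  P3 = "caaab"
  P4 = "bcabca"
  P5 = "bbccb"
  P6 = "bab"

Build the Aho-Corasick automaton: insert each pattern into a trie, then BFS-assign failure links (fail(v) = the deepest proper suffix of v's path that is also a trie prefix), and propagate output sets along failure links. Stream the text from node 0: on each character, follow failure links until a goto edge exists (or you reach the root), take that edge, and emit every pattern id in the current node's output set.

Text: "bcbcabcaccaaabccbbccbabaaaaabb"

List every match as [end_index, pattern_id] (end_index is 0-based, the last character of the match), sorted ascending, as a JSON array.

Build automaton:
Trie (insert patterns):
  n0 'ε': a→7 b→1 c→13
  n1 'b': a→31 b→2 c→23
  n2 'bb': b→3 c→28
  n3 'bbb': a→4
  n4 'bbba': c→5
  n5 'bbbac': a→6
  n6 'bbbaca': ·  [P0 ends]
  n7 'a': a→8
  n8 'aa': a→9
  n9 'aaa': a→10
  n10 'aaaa': a→11
  n11 'aaaaa': b→12
  n12 'aaaaab': ·  [P1 ends]
  n13 'c': a→19 c→14
  n14 'cc': b→15
  n15 'ccb': b→16
  n16 'ccbb': a→17
  n17 'ccbba': b→18
  n18 'ccbbab': ·  [P2 ends]
  n19 'ca': a→20
  n20 'caa': a→21
  n21 'caaa': b→22
  n22 'caaab': ·  [P3 ends]
  n23 'bc': a→24
  n24 'bca': b→25
  n25 'bcab': c→26
  n26 'bcabc': a→27
  n27 'bcabca': ·  [P4 ends]
  n28 'bbc': c→29
  n29 'bbcc': b→30
  n30 'bbccb': ·  [P5 ends]
  n31 'ba': b→32
  n32 'bab': ·  [P6 ends]

BFS fail/out derivation:
  n1('b'): parent n0 fail=0; on 'b' 0 → fail=0;  out ∅∪∅=∅
  n7('a'): parent n0 fail=0; on 'a' 0 → fail=0;  out ∅∪∅=∅
  n13('c'): parent n0 fail=0; on 'c' 0 → fail=0;  out ∅∪∅=∅
  n2('bb'): parent n1 fail=0; on 'b' 0 → fail=1;  out ∅∪∅=∅
  n8('aa'): parent n7 fail=0; on 'a' 0 → fail=7;  out ∅∪∅=∅
  n14('cc'): parent n13 fail=0; on 'c' 0 → fail=13;  out ∅∪∅=∅
  n19('ca'): parent n13 fail=0; on 'a' 0 → fail=7;  out ∅∪∅=∅
  n23('bc'): parent n1 fail=0; on 'c' 0 → fail=13;  out ∅∪∅=∅
  n31('ba'): parent n1 fail=0; on 'a' 0 → fail=7;  out ∅∪∅=∅
  n3('bbb'): parent n2 fail=1; on 'b' 1 → fail=2;  out ∅∪∅=∅
  n9('aaa'): parent n8 fail=7; on 'a' 7 → fail=8;  out ∅∪∅=∅
  n15('ccb'): parent n14 fail=13; on 'b' 13→0 → fail=1;  out ∅∪∅=∅
  n20('caa'): parent n19 fail=7; on 'a' 7 → fail=8;  out ∅∪∅=∅
  n24('bca'): parent n23 fail=13; on 'a' 13 → fail=19;  out ∅∪∅=∅
  n28('bbc'): parent n2 fail=1; on 'c' 1 → fail=23;  out ∅∪∅=∅
  n32('bab'): parent n31 fail=7; on 'b' 7→0 → fail=1;  out {6}∪∅={6}
  n4('bbba'): parent n3 fail=2; on 'a' 2→1 → fail=31;  out ∅∪∅=∅
  n10('aaaa'): parent n9 fail=8; on 'a' 8 → fail=9;  out ∅∪∅=∅
  n16('ccbb'): parent n15 fail=1; on 'b' 1 → fail=2;  out ∅∪∅=∅
  n21('caaa'): parent n20 fail=8; on 'a' 8 → fail=9;  out ∅∪∅=∅
  n25('bcab'): parent n24 fail=19; on 'b' 19→7→0 → fail=1;  out ∅∪∅=∅
  n29('bbcc'): parent n28 fail=23; on 'c' 23→13 → fail=14;  out ∅∪∅=∅
  n5('bbbac'): parent n4 fail=31; on 'c' 31→7→0 → fail=13;  out ∅∪∅=∅
  n11('aaaaa'): parent n10 fail=9; on 'a' 9 → fail=10;  out ∅∪∅=∅
  n17('ccbba'): parent n16 fail=2; on 'a' 2→1 → fail=31;  out ∅∪∅=∅
  n22('caaab'): parent n21 fail=9; on 'b' 9→8→7→0 → fail=1;  out {3}∪∅={3}
  n26('bcabc'): parent n25 fail=1; on 'c' 1 → fail=23;  out ∅∪∅=∅
  n30('bbccb'): parent n29 fail=14; on 'b' 14 → fail=15;  out {5}∪∅={5}
  n6('bbbaca'): parent n5 fail=13; on 'a' 13 → fail=19;  out {0}∪∅={0}
  n12('aaaaab'): parent n11 fail=10; on 'b' 10→9→8→7→0 → fail=1;  out {1}∪∅={1}
  n18('ccbbab'): parent n17 fail=31; on 'b' 31 → fail=32;  out {2}∪{6}={2,6}
  n27('bcabca'): parent n26 fail=23; on 'a' 23 → fail=24;  out {4}∪∅={4}

Text stream:
pos 0 'b': at 1
pos 1 'c': at 23
pos 2 'b': at 1 (fail-walked)
pos 3 'c': at 23
pos 4 'a': at 24
pos 5 'b': at 25
pos 6 'c': at 26
pos 7 'a': at 27  ** P4@[2:7]
pos 8 'c': at 13 (fail-walked)
pos 9 'c': at 14
pos 10 'a': at 19 (fail-walked)
pos 11 'a': at 20
pos 12 'a': at 21
pos 13 'b': at 22  ** P3@[9:13]
pos 14 'c': at 23 (fail-walked)
pos 15 'c': at 14 (fail-walked)
pos 16 'b': at 15
pos 17 'b': at 16
pos 18 'c': at 28 (fail-walked)
pos 19 'c': at 29
pos 20 'b': at 30  ** P5@[16:20]
pos 21 'a': at 31 (fail-walked)
pos 22 'b': at 32  ** P6@[20:22]
pos 23 'a': at 31 (fail-walked)
pos 24 'a': at 8 (fail-walked)
pos 25 'a': at 9
pos 26 'a': at 10
pos 27 'a': at 11
pos 28 'b': at 12  ** P1@[23:28]
pos 29 'b': at 2 (fail-walked)

All matches (sorted): [[7,4],[13,3],[20,5],[22,6],[28,1]]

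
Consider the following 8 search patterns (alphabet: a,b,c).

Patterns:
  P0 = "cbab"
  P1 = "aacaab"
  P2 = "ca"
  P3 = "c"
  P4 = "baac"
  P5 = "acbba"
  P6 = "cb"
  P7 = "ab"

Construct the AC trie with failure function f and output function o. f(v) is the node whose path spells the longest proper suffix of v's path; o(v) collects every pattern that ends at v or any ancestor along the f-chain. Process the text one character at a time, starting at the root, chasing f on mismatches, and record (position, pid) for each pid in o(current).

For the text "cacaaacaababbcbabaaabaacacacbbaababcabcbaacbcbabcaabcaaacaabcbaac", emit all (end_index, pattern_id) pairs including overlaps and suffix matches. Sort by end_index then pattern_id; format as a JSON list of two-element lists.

Build automaton:
Trie nodes:
  n0 'ε': a→5 b→12 c→1
  n1 'c': a→11 b→2  [P3 ends]
  n2 'cb': a→3  [P6 ends]
  n3 'cba': b→4
  n4 'cbab': ·  [P0 ends]
  n5 'a': a→6 b→20 c→16
  n6 'aa': c→7
  n7 'aac': a→8
  n8 'aaca': a→9
  n9 'aacaa': b→10
  n10 'aacaab': ·  [P1 ends]
  n11 'ca': ·  [P2 ends]
  n12 'b': a→13
  n13 'ba': a→14
  n14 'baa': c→15
  n15 'baac': ·  [P4 ends]
  n16 'ac': b→17
  n17 'acb': b→18
  n18 'acbb': a→19
  n19 'acbba': ·  [P5 ends]
  n20 'ab': ·  [P7 ends]

BFS fail/out derivation:
  fail(1) 'c': from fail(0)=0 chase 'c': 0 ⇒ 0;  out={3}∪out(0)={3}
  fail(5) 'a': from fail(0)=0 chase 'a': 0 ⇒ 0;  out=∅∪out(0)=∅
  fail(12) 'b': from fail(0)=0 chase 'b': 0 ⇒ 0;  out=∅∪out(0)=∅
  fail(2) 'cb': from fail(1)=0 chase 'b': 0 ⇒ 12;  out={6}∪out(12)={6}
  fail(6) 'aa': from fail(5)=0 chase 'a': 0 ⇒ 5;  out=∅∪out(5)=∅
  fail(11) 'ca': from fail(1)=0 chase 'a': 0 ⇒ 5;  out={2}∪out(5)={2}
  fail(13) 'ba': from fail(12)=0 chase 'a': 0 ⇒ 5;  out=∅∪out(5)=∅
  fail(16) 'ac': from fail(5)=0 chase 'c': 0 ⇒ 1;  out=∅∪out(1)={3}
  fail(20) 'ab': from fail(5)=0 chase 'b': 0 ⇒ 12;  out={7}∪out(12)={7}
  fail(3) 'cba': from fail(2)=12 chase 'a': 12 ⇒ 13;  out=∅∪out(13)=∅
  fail(7) 'aac': from fail(6)=5 chase 'c': 5 ⇒ 16;  out=∅∪out(16)={3}
  fail(14) 'baa': from fail(13)=5 chase 'a': 5 ⇒ 6;  out=∅∪out(6)=∅
  fail(17) 'acb': from fail(16)=1 chase 'b': 1 ⇒ 2;  out=∅∪out(2)={6}
  fail(4) 'cbab': from fail(3)=13 chase 'b': 13→5 ⇒ 20;  out={0}∪out(20)={0,7}
  fail(8) 'aaca': from fail(7)=16 chase 'a': 16→1 ⇒ 11;  out=∅∪out(11)={2}
  fail(15) 'baac': from fail(14)=6 chase 'c': 6 ⇒ 7;  out={4}∪out(7)={3,4}
  fail(18) 'acbb': from fail(17)=2 chase 'b': 2→12→0 ⇒ 12;  out=∅∪out(12)=∅
  fail(9) 'aacaa': from fail(8)=11 chase 'a': 11→5 ⇒ 6;  out=∅∪out(6)=∅
  fail(19) 'acbba': from fail(18)=12 chase 'a': 12 ⇒ 13;  out={5}∪out(13)={5}
  fail(10) 'aacaab': from fail(9)=6 chase 'b': 6→5 ⇒ 20;  out={1}∪out(20)={1,7}

Text stream:
[0] read 'c'  n0⇒n1  → match P3@[0:0]
[1] read 'a'  n1⇒n11  → match P2@[0:1]
[2] read 'c'  n11⇒n16 (fail-walked)  → match P3@[2:2]
[3] read 'a'  n16⇒n11 (fail-walked)  → match P2@[2:3]
[4] read 'a'  n11⇒n6 (fail-walked)
[5] read 'a'  n6⇒n6 (fail-walked)
[6] read 'c'  n6⇒n7  → match P3@[6:6]
[7] read 'a'  n7⇒n8  → match P2@[6:7]
[8] read 'a'  n8⇒n9
[9] read 'b'  n9⇒n10  → match P1@[4:9],P7@[8:9]
[10] read 'a'  n10⇒n13 (fail-walked)
[11] read 'b'  n13⇒n20 (fail-walked)  → match P7@[10:11]
[12] read 'b'  n20⇒n12 (fail-walked)
[13] read 'c'  n12⇒n1 (fail-walked)  → match P3@[13:13]
[14] read 'b'  n1⇒n2  → match P6@[13:14]
[15] read 'a'  n2⇒n3
[16] read 'b'  n3⇒n4  → match P0@[13:16],P7@[15:16]
[17] read 'a'  n4⇒n13 (fail-walked)
[18] read 'a'  n13⇒n14
[19] read 'a'  n14⇒n6 (fail-walked)
[20] read 'b'  n6⇒n20 (fail-walked)  → match P7@[19:20]
[21] read 'a'  n20⇒n13 (fail-walked)
[22] read 'a'  n13⇒n14
[23] read 'c'  n14⇒n15  → match P3@[23:23],P4@[20:23]
[24] read 'a'  n15⇒n8 (fail-walked)  → match P2@[23:24]
[25] read 'c'  n8⇒n16 (fail-walked)  → match P3@[25:25]
[26] read 'a'  n16⇒n11 (fail-walked)  → match P2@[25:26]
[27] read 'c'  n11⇒n16 (fail-walked)  → match P3@[27:27]
[28] read 'b'  n16⇒n17  → match P6@[27:28]
[29] read 'b'  n17⇒n18
[30] read 'a'  n18⇒n19  → match P5@[26:30]
[31] read 'a'  n19⇒n14 (fail-walked)
[32] read 'b'  n14⇒n20 (fail-walked)  → match P7@[31:32]
[33] read 'a'  n20⇒n13 (fail-walked)
[34] read 'b'  n13⇒n20 (fail-walked)  → match P7@[33:34]
[35] read 'c'  n20⇒n1 (fail-walked)  → match P3@[35:35]
[36] read 'a'  n1⇒n11  → match P2@[35:36]
[37] read 'b'  n11⇒n20 (fail-walked)  → match P7@[36:37]
[38] read 'c'  n20⇒n1 (fail-walked)  → match P3@[38:38]
[39] read 'b'  n1⇒n2  → match P6@[38:39]
[40] read 'a'  n2⇒n3
[41] read 'a'  n3⇒n14 (fail-walked)
[42] read 'c'  n14⇒n15  → match P3@[42:42],P4@[39:42]
[43] read 'b'  n15⇒n17 (fail-walked)  → match P6@[42:43]
[44] read 'c'  n17⇒n1 (fail-walked)  → match P3@[44:44]
[45] read 'b'  n1⇒n2  → match P6@[44:45]
[46] read 'a'  n2⇒n3
[47] read 'b'  n3⇒n4  → match P0@[44:47],P7@[46:47]
[48] read 'c'  n4⇒n1 (fail-walked)  → match P3@[48:48]
[49] read 'a'  n1⇒n11  → match P2@[48:49]
[50] read 'a'  n11⇒n6 (fail-walked)
[51] read 'b'  n6⇒n20 (fail-walked)  → match P7@[50:51]
[52] read 'c'  n20⇒n1 (fail-walked)  → match P3@[52:52]
[53] read 'a'  n1⇒n11  → match P2@[52:53]
[54] read 'a'  n11⇒n6 (fail-walked)
[55] read 'a'  n6⇒n6 (fail-walked)
[56] read 'c'  n6⇒n7  → match P3@[56:56]
[57] read 'a'  n7⇒n8  → match P2@[56:57]
[58] read 'a'  n8⇒n9
[59] read 'b'  n9⇒n10  → match P1@[54:59],P7@[58:59]
[60] read 'c'  n10⇒n1 (fail-walked)  → match P3@[60:60]
[61] read 'b'  n1⇒n2  → match P6@[60:61]
[62] read 'a'  n2⇒n3
[63] read 'a'  n3⇒n14 (fail-walked)
[64] read 'c'  n14⇒n15  → match P3@[64:64],P4@[61:64]

All matches (sorted): [[0,3],[1,2],[2,3],[3,2],[6,3],[7,2],[9,1],[9,7],[11,7],[13,3],[14,6],[16,0],[16,7],[20,7],[23,3],[23,4],[24,2],[25,3],[26,2],[27,3],[28,6],[30,5],[32,7],[34,7],[35,3],[36,2],[37,7],[38,3],[39,6],[42,3],[42,4],[43,6],[44,3],[45,6],[47,0],[47,7],[48,3],[49,2],[51,7],[52,3],[53,2],[56,3],[57,2],[59,1],[59,7],[60,3],[61,6],[64,3],[64,4]]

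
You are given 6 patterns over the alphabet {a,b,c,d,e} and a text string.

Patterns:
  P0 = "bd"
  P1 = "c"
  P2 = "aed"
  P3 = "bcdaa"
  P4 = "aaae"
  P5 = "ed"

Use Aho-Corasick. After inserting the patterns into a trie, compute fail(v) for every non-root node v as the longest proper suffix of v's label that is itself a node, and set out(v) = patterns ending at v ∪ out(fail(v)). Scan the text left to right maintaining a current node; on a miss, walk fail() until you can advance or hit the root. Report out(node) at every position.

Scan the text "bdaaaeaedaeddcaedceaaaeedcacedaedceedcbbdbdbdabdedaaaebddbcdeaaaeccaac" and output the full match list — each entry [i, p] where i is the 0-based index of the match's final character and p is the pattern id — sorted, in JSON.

Construct AC machine:
Trie nodes:
  0='ε' goto a→4 b→1 c→3 e→14
  1='b' goto c→7 d→2
  2='bd' goto ·  [P0 ends]
  3='c' goto ·  [P1 ends]
  4='a' goto a→11 e→5
  5='ae' goto d→6
  6='aed' goto ·  [P2 ends]
  7='bc' goto d→8
  8='bcd' goto a→9
  9='bcda' goto a→10
  10='bcdaa' goto ·  [P3 ends]
  11='aa' goto a→12
  12='aaa' goto e→13
  13='aaae' goto ·  [P4 ends]
  14='e' goto d→15
  15='ed' goto ·  [P5 ends]

Failure links (BFS by depth):
  fail(1) 'b': from fail(0)=0 chase 'b': 0 ⇒ 0;  out=∅∪out(0)=∅
  fail(3) 'c': from fail(0)=0 chase 'c': 0 ⇒ 0;  out={1}∪out(0)={1}
  fail(4) 'a': from fail(0)=0 chase 'a': 0 ⇒ 0;  out=∅∪out(0)=∅
  fail(14) 'e': from fail(0)=0 chase 'e': 0 ⇒ 0;  out=∅∪out(0)=∅
  fail(2) 'bd': from fail(1)=0 chase 'd': 0 ⇒ 0;  out={0}∪out(0)={0}
  fail(5) 'ae': from fail(4)=0 chase 'e': 0 ⇒ 14;  out=∅∪out(14)=∅
  fail(7) 'bc': from fail(1)=0 chase 'c': 0 ⇒ 3;  out=∅∪out(3)={1}
  fail(11) 'aa': from fail(4)=0 chase 'a': 0 ⇒ 4;  out=∅∪out(4)=∅
  fail(15) 'ed': from fail(14)=0 chase 'd': 0 ⇒ 0;  out={5}∪out(0)={5}
  fail(6) 'aed': from fail(5)=14 chase 'd': 14 ⇒ 15;  out={2}∪out(15)={2,5}
  fail(8) 'bcd': from fail(7)=3 chase 'd': 3→0 ⇒ 0;  out=∅∪out(0)=∅
  fail(12) 'aaa': from fail(11)=4 chase 'a': 4 ⇒ 11;  out=∅∪out(11)=∅
  fail(9) 'bcda': from fail(8)=0 chase 'a': 0 ⇒ 4;  out=∅∪out(4)=∅
  fail(13) 'aaae': from fail(12)=11 chase 'e': 11→4 ⇒ 5;  out={4}∪out(5)={4}
  fail(10) 'bcdaa': from fail(9)=4 chase 'a': 4 ⇒ 11;  out={3}∪out(11)={3}

Text stream:
[0] read 'b'  n0⇒n1
[1] read 'd'  n1⇒n2  ** P0@[0:1]
[2] read 'a'  n2⇒n4 (fail-walked)
[3] read 'a'  n4⇒n11
[4] read 'a'  n11⇒n12
[5] read 'e'  n12⇒n13  ** P4@[2:5]
[6] read 'a'  n13⇒n4 (fail-walked)
[7] read 'e'  n4⇒n5
[8] read 'd'  n5⇒n6  ** P2@[6:8],P5@[7:8]
[9] read 'a'  n6⇒n4 (fail-walked)
[10] read 'e'  n4⇒n5
[11] read 'd'  n5⇒n6  ** P2@[9:11],P5@[10:11]
[12] read 'd'  n6⇒n0 (fail-walked)
[13] read 'c'  n0⇒n3  ** P1@[13:13]
[14] read 'a'  n3⇒n4 (fail-walked)
[15] read 'e'  n4⇒n5
[16] read 'd'  n5⇒n6  ** P2@[14:16],P5@[15:16]
[17] read 'c'  n6⇒n3 (fail-walked)  ** P1@[17:17]
[18] read 'e'  n3⇒n14 (fail-walked)
[19] read 'a'  n14⇒n4 (fail-walked)
[20] read 'a'  n4⇒n11
[21] read 'a'  n11⇒n12
[22] read 'e'  n12⇒n13  ** P4@[19:22]
[23] read 'e'  n13⇒n14 (fail-walked)
[24] read 'd'  n14⇒n15  ** P5@[23:24]
[25] read 'c'  n15⇒n3 (fail-walked)  ** P1@[25:25]
[26] read 'a'  n3⇒n4 (fail-walked)
[27] read 'c'  n4⇒n3 (fail-walked)  ** P1@[27:27]
[28] read 'e'  n3⇒n14 (fail-walked)
[29] read 'd'  n14⇒n15  ** P5@[28:29]
[30] read 'a'  n15⇒n4 (fail-walked)
[31] read 'e'  n4⇒n5
[32] read 'd'  n5⇒n6  ** P2@[30:32],P5@[31:32]
[33] read 'c'  n6⇒n3 (fail-walked)  ** P1@[33:33]
[34] read 'e'  n3⇒n14 (fail-walked)
[35] read 'e'  n14⇒n14 (fail-walked)
[36] read 'd'  n14⇒n15  ** P5@[35:36]
[37] read 'c'  n15⇒n3 (fail-walked)  ** P1@[37:37]
[38] read 'b'  n3⇒n1 (fail-walked)
[39] read 'b'  n1⇒n1 (fail-walked)
[40] read 'd'  n1⇒n2  ** P0@[39:40]
[41] read 'b'  n2⇒n1 (fail-walked)
[42] read 'd'  n1⇒n2  ** P0@[41:42]
[43] read 'b'  n2⇒n1 (fail-walked)
[44] read 'd'  n1⇒n2  ** P0@[43:44]
[45] read 'a'  n2⇒n4 (fail-walked)
[46] read 'b'  n4⇒n1 (fail-walked)
[47] read 'd'  n1⇒n2  ** P0@[46:47]
[48] read 'e'  n2⇒n14 (fail-walked)
[49] read 'd'  n14⇒n15  ** P5@[48:49]
[50] read 'a'  n15⇒n4 (fail-walked)
[51] read 'a'  n4⇒n11
[52] read 'a'  n11⇒n12
[53] read 'e'  n12⇒n13  ** P4@[50:53]
[54] read 'b'  n13⇒n1 (fail-walked)
[55] read 'd'  n1⇒n2  ** P0@[54:55]
[56] read 'd'  n2⇒n0 (fail-walked)
[57] read 'b'  n0⇒n1
[58] read 'c'  n1⇒n7  ** P1@[58:58]
[59] read 'd'  n7⇒n8
[60] read 'e'  n8⇒n14 (fail-walked)
[61] read 'a'  n14⇒n4 (fail-walked)
[62] read 'a'  n4⇒n11
[63] read 'a'  n11⇒n12
[64] read 'e'  n12⇒n13  ** P4@[61:64]
[65] read 'c'  n13⇒n3 (fail-walked)  ** P1@[65:65]
[66] read 'c'  n3⇒n3 (fail-walked)  ** P1@[66:66]
[67] read 'a'  n3⇒n4 (fail-walked)
[68] read 'a'  n4⇒n11
[69] read 'c'  n11⇒n3 (fail-walked)  ** P1@[69:69]

All matches (sorted): [[1,0],[5,4],[8,2],[8,5],[11,2],[11,5],[13,1],[16,2],[16,5],[17,1],[22,4],[24,5],[25,1],[27,1],[29,5],[32,2],[32,5],[33,1],[36,5],[37,1],[40,0],[42,0],[44,0],[47,0],[49,5],[53,4],[55,0],[58,1],[64,4],[65,1],[66,1],[69,1]]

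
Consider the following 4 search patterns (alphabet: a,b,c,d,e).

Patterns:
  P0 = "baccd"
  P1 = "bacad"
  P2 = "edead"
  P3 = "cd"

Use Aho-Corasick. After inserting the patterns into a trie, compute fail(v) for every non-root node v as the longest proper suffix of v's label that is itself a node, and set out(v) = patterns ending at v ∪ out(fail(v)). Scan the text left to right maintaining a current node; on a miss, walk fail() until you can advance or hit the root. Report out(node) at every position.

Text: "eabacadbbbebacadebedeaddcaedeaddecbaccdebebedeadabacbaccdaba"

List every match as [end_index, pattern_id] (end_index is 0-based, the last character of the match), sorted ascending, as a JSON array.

Build:
Trie nodes:
  0='ε' goto b→1 c→13 e→8
  1='b' goto a→2
  2='ba' goto c→3
  3='bac' goto a→6 c→4
  4='bacc' goto d→5
  5='baccd' goto ·  ←P0
  6='baca' goto d→7
  7='bacad' goto ·  ←P1
  8='e' goto d→9
  9='ed' goto e→10
  10='ede' goto a→11
  11='edea' goto d→12
  12='edead' goto ·  ←P2
  13='c' goto d→14
  14='cd' goto ·  ←P3

Failure links (BFS by depth):
  fail(1) 'b': from fail(0)=0 chase 'b': 0 ⇒ 0;  out=∅∪out(0)=∅
  fail(8) 'e': from fail(0)=0 chase 'e': 0 ⇒ 0;  out=∅∪out(0)=∅
  fail(13) 'c': from fail(0)=0 chase 'c': 0 ⇒ 0;  out=∅∪out(0)=∅
  fail(2) 'ba': from fail(1)=0 chase 'a': 0 ⇒ 0;  out=∅∪out(0)=∅
  fail(9) 'ed': from fail(8)=0 chase 'd': 0 ⇒ 0;  out=∅∪out(0)=∅
  fail(14) 'cd': from fail(13)=0 chase 'd': 0 ⇒ 0;  out={3}∪out(0)={3}
  fail(3) 'bac': from fail(2)=0 chase 'c': 0 ⇒ 13;  out=∅∪out(13)=∅
  fail(10) 'ede': from fail(9)=0 chase 'e': 0 ⇒ 8;  out=∅∪out(8)=∅
  fail(4) 'bacc': from fail(3)=13 chase 'c': 13→0 ⇒ 13;  out=∅∪out(13)=∅
  fail(6) 'baca': from fail(3)=13 chase 'a': 13→0 ⇒ 0;  out=∅∪out(0)=∅
  fail(11) 'edea': from fail(10)=8 chase 'a': 8→0 ⇒ 0;  out=∅∪out(0)=∅
  fail(5) 'baccd': from fail(4)=13 chase 'd': 13 ⇒ 14;  out={0}∪out(14)={0,3}
  fail(7) 'bacad': from fail(6)=0 chase 'd': 0 ⇒ 0;  out={1}∪out(0)={1}
  fail(12) 'edead': from fail(11)=0 chase 'd': 0 ⇒ 0;  out={2}∪out(0)={2}

Text stream:
[0] read 'e'  n0⇒n8
[1] read 'a'  n8⇒n0 (via fail)
[2] read 'b'  n0⇒n1
[3] read 'a'  n1⇒n2
[4] read 'c'  n2⇒n3
[5] read 'a'  n3⇒n6
[6] read 'd'  n6⇒n7  ** P1@[2:6]
[7] read 'b'  n7⇒n1 (via fail)
[8] read 'b'  n1⇒n1 (via fail)
[9] read 'b'  n1⇒n1 (via fail)
[10] read 'e'  n1⇒n8 (via fail)
[11] read 'b'  n8⇒n1 (via fail)
[12] read 'a'  n1⇒n2
[13] read 'c'  n2⇒n3
[14] read 'a'  n3⇒n6
[15] read 'd'  n6⇒n7  ** P1@[11:15]
[16] read 'e'  n7⇒n8 (via fail)
[17] read 'b'  n8⇒n1 (via fail)
[18] read 'e'  n1⇒n8 (via fail)
[19] read 'd'  n8⇒n9
[20] read 'e'  n9⇒n10
[21] read 'a'  n10⇒n11
[22] read 'd'  n11⇒n12  ** P2@[18:22]
[23] read 'd'  n12⇒n0 (via fail)
[24] read 'c'  n0⇒n13
[25] read 'a'  n13⇒n0 (via fail)
[26] read 'e'  n0⇒n8
[27] read 'd'  n8⇒n9
[28] read 'e'  n9⇒n10
[29] read 'a'  n10⇒n11
[30] read 'd'  n11⇒n12  ** P2@[26:30]
[31] read 'd'  n12⇒n0 (via fail)
[32] read 'e'  n0⇒n8
[33] read 'c'  n8⇒n13 (via fail)
[34] read 'b'  n13⇒n1 (via fail)
[35] read 'a'  n1⇒n2
[36] read 'c'  n2⇒n3
[37] read 'c'  n3⇒n4
[38] read 'd'  n4⇒n5  ** P0@[34:38],P3@[37:38]
[39] read 'e'  n5⇒n8 (via fail)
[40] read 'b'  n8⇒n1 (via fail)
[41] read 'e'  n1⇒n8 (via fail)
[42] read 'b'  n8⇒n1 (via fail)
[43] read 'e'  n1⇒n8 (via fail)
[44] read 'd'  n8⇒n9
[45] read 'e'  n9⇒n10
[46] read 'a'  n10⇒n11
[47] read 'd'  n11⇒n12  ** P2@[43:47]
[48] read 'a'  n12⇒n0 (via fail)
[49] read 'b'  n0⇒n1
[50] read 'a'  n1⇒n2
[51] read 'c'  n2⇒n3
[52] read 'b'  n3⇒n1 (via fail)
[53] read 'a'  n1⇒n2
[54] read 'c'  n2⇒n3
[55] read 'c'  n3⇒n4
[56] read 'd'  n4⇒n5  ** P0@[52:56],P3@[55:56]
[57] read 'a'  n5⇒n0 (via fail)
[58] read 'b'  n0⇒n1
[59] read 'a'  n1⇒n2

Result: [[6,1],[15,1],[22,2],[30,2],[38,0],[38,3],[47,2],[56,0],[56,3]]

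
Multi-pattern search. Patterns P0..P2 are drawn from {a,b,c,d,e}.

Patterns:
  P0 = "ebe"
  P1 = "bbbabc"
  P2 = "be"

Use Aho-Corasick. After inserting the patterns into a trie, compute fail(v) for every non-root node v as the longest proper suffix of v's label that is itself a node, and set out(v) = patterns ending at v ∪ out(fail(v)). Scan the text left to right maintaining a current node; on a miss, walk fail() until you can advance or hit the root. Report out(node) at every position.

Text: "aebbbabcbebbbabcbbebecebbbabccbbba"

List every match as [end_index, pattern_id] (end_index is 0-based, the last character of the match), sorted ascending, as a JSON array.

Construct AC machine:
Trie nodes:
  n0 'ε': b→4 e→1
  n1 'e': b→2
  n2 'eb': e→3
  n3 'ebe': ·  ←P0
  n4 'b': b→5 e→10
  n5 'bb': b→6
  n6 'bbb': a→7
  n7 'bbba': b→8
  n8 'bbbab': c→9
  n9 'bbbabc': ·  ←P1
  n10 'be': ·  ←P2

Failure links (BFS by depth):
  n1('e'): parent n0 fail=0; on 'e' 0 → fail=0;  out ∅∪∅=∅
  n4('b'): parent n0 fail=0; on 'b' 0 → fail=0;  out ∅∪∅=∅
  n2('eb'): parent n1 fail=0; on 'b' 0 → fail=4;  out ∅∪∅=∅
  n5('bb'): parent n4 fail=0; on 'b' 0 → fail=4;  out ∅∪∅=∅
  n10('be'): parent n4 fail=0; on 'e' 0 → fail=1;  out {2}∪∅={2}
  n3('ebe'): parent n2 fail=4; on 'e' 4 → fail=10;  out {0}∪{2}={0,2}
  n6('bbb'): parent n5 fail=4; on 'b' 4 → fail=5;  out ∅∪∅=∅
  n7('bbba'): parent n6 fail=5; on 'a' 5→4→0 → fail=0;  out ∅∪∅=∅
  n8('bbbab'): parent n7 fail=0; on 'b' 0 → fail=4;  out ∅∪∅=∅
  n9('bbbabc'): parent n8 fail=4; on 'c' 4→0 → fail=0;  out {1}∪∅={1}

Text stream:
[0] read 'a'  n0⇒n0
[1] read 'e'  n0⇒n1
[2] read 'b'  n1⇒n2
[3] read 'b'  n2⇒n5 ·f
[4] read 'b'  n5⇒n6
[5] read 'a'  n6⇒n7
[6] read 'b'  n7⇒n8
[7] read 'c'  n8⇒n9  emit P1@[2:7]
[8] read 'b'  n9⇒n4 ·f
[9] read 'e'  n4⇒n10  emit P2@[8:9]
[10] read 'b'  n10⇒n2 ·f
[11] read 'b'  n2⇒n5 ·f
[12] read 'b'  n5⇒n6
[13] read 'a'  n6⇒n7
[14] read 'b'  n7⇒n8
[15] read 'c'  n8⇒n9  emit P1@[10:15]
[16] read 'b'  n9⇒n4 ·f
[17] read 'b'  n4⇒n5
[18] read 'e'  n5⇒n10 ·f  emit P2@[17:18]
[19] read 'b'  n10⇒n2 ·f
[20] read 'e'  n2⇒n3  emit P0@[18:20],P2@[19:20]
[21] read 'c'  n3⇒n0 ·f
[22] read 'e'  n0⇒n1
[23] read 'b'  n1⇒n2
[24] read 'b'  n2⇒n5 ·f
[25] read 'b'  n5⇒n6
[26] read 'a'  n6⇒n7
[27] read 'b'  n7⇒n8
[28] read 'c'  n8⇒n9  emit P1@[23:28]
[29] read 'c'  n9⇒n0 ·f
[30] read 'b'  n0⇒n4
[31] read 'b'  n4⇒n5
[32] read 'b'  n5⇒n6
[33] read 'a'  n6⇒n7

All matches (sorted): [[7,1],[9,2],[15,1],[18,2],[20,0],[20,2],[28,1]]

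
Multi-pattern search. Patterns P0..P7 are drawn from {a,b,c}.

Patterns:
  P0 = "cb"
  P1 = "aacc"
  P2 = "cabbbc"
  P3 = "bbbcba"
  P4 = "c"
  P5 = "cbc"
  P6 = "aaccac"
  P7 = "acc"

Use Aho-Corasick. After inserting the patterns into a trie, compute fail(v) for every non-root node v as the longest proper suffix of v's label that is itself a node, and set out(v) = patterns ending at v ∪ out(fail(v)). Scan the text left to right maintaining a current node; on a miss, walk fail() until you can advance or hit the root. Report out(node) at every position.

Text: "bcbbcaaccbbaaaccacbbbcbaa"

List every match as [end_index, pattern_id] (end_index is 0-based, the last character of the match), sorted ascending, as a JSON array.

Build:
Trie nodes:
  n0 'ε': a→3 b→12 c→1
  n1 'c': a→7 b→2  ←P4
  n2 'cb': c→18  ←P0
  n3 'a': a→4 c→21
  n4 'aa': c→5
  n5 'aac': c→6
  n6 'aacc': a→19  ←P1
  n7 'ca': b→8
  n8 'cab': b→9
  n9 'cabb': b→10
  n10 'cabbb': c→11
  n11 'cabbbc': ·  ←P2
  n12 'b': b→13
  n13 'bb': b→14
  n14 'bbb': c→15
  n15 'bbbc': b→16
  n16 'bbbcb': a→17
  n17 'bbbcba': ·  ←P3
  n18 'cbc': ·  ←P5
  n19 'aacca': c→20
  n20 'aaccac': ·  ←P6
  n21 'ac': c→22
  n22 'acc': ·  ←P7

Failure links (BFS by depth):
  n1('c'): parent n0 fail=0; on 'c' 0 → fail=0;  out {4}∪∅={4}
  n3('a'): parent n0 fail=0; on 'a' 0 → fail=0;  out ∅∪∅=∅
  n12('b'): parent n0 fail=0; on 'b' 0 → fail=0;  out ∅∪∅=∅
  n2('cb'): parent n1 fail=0; on 'b' 0 → fail=12;  out {0}∪∅={0}
  n4('aa'): parent n3 fail=0; on 'a' 0 → fail=3;  out ∅∪∅=∅
  n7('ca'): parent n1 fail=0; on 'a' 0 → fail=3;  out ∅∪∅=∅
  n13('bb'): parent n12 fail=0; on 'b' 0 → fail=12;  out ∅∪∅=∅
  n21('ac'): parent n3 fail=0; on 'c' 0 → fail=1;  out ∅∪{4}={4}
  n5('aac'): parent n4 fail=3; on 'c' 3 → fail=21;  out ∅∪{4}={4}
  n8('cab'): parent n7 fail=3; on 'b' 3→0 → fail=12;  out ∅∪∅=∅
  n14('bbb'): parent n13 fail=12; on 'b' 12 → fail=13;  out ∅∪∅=∅
  n18('cbc'): parent n2 fail=12; on 'c' 12→0 → fail=1;  out {5}∪{4}={4,5}
  n22('acc'): parent n21 fail=1; on 'c' 1→0 → fail=1;  out {7}∪{4}={4,7}
  n6('aacc'): parent n5 fail=21; on 'c' 21 → fail=22;  out {1}∪{4,7}={1,4,7}
  n9('cabb'): parent n8 fail=12; on 'b' 12 → fail=13;  out ∅∪∅=∅
  n15('bbbc'): parent n14 fail=13; on 'c' 13→12→0 → fail=1;  out ∅∪{4}={4}
  n10('cabbb'): parent n9 fail=13; on 'b' 13 → fail=14;  out ∅∪∅=∅
  n16('bbbcb'): parent n15 fail=1; on 'b' 1 → fail=2;  out ∅∪{0}={0}
  n19('aacca'): parent n6 fail=22; on 'a' 22→1 → fail=7;  out ∅∪∅=∅
  n11('cabbbc'): parent n10 fail=14; on 'c' 14 → fail=15;  out {2}∪{4}={2,4}
  n17('bbbcba'): parent n16 fail=2; on 'a' 2→12→0 → fail=3;  out {3}∪∅={3}
  n20('aaccac'): parent n19 fail=7; on 'c' 7→3 → fail=21;  out {6}∪{4}={4,6}

Run:
pos 0 'b': at 12
pos 1 'c': at 1 (via fail)  → match P4@[1:1]
pos 2 'b': at 2  → match P0@[1:2]
pos 3 'b': at 13 (via fail)
pos 4 'c': at 1 (via fail)  → match P4@[4:4]
pos 5 'a': at 7
pos 6 'a': at 4 (via fail)
pos 7 'c': at 5  → match P4@[7:7]
pos 8 'c': at 6  → match P1@[5:8],P4@[8:8],P7@[6:8]
pos 9 'b': at 2 (via fail)  → match P0@[8:9]
pos 10 'b': at 13 (via fail)
pos 11 'a': at 3 (via fail)
pos 12 'a': at 4
pos 13 'a': at 4 (via fail)
pos 14 'c': at 5  → match P4@[14:14]
pos 15 'c': at 6  → match P1@[12:15],P4@[15:15],P7@[13:15]
pos 16 'a': at 19
pos 17 'c': at 20  → match P4@[17:17],P6@[12:17]
pos 18 'b': at 2 (via fail)  → match P0@[17:18]
pos 19 'b': at 13 (via fail)
pos 20 'b': at 14
pos 21 'c': at 15  → match P4@[21:21]
pos 22 'b': at 16  → match P0@[21:22]
pos 23 'a': at 17  → match P3@[18:23]
pos 24 'a': at 4 (via fail)

Result: [[1,4],[2,0],[4,4],[7,4],[8,1],[8,4],[8,7],[9,0],[14,4],[15,1],[15,4],[15,7],[17,4],[17,6],[18,0],[21,4],[22,0],[23,3]]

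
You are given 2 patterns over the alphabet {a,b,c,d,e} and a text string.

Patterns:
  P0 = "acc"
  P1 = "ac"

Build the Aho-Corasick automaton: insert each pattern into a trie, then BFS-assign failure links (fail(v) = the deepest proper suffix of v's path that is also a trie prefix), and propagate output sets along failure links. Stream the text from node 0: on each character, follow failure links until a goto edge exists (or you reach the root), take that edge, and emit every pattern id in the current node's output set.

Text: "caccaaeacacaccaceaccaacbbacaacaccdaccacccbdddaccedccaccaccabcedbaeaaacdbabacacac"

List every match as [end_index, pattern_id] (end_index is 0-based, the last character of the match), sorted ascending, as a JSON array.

Construct AC machine:
Trie nodes:
  n0 'ε': a→1
  n1 'a': c→2
  n2 'ac': c→3  ←P1
  n3 'acc': ·  ←P0

Failure links (BFS by depth):
  fail(1) 'a': from fail(0)=0 chase 'a': 0 ⇒ 0;  out=∅∪out(0)=∅
  fail(2) 'ac': from fail(1)=0 chase 'c': 0 ⇒ 0;  out={1}∪out(0)={1}
  fail(3) 'acc': from fail(2)=0 chase 'c': 0 ⇒ 0;  out={0}∪out(0)={0}

Text stream:
[0] read 'c'  n0⇒n0
[1] read 'a'  n0⇒n1
[2] read 'c'  n1⇒n2  ** P1@[1:2]
[3] read 'c'  n2⇒n3  ** P0@[1:3]
[4] read 'a'  n3⇒n1 ·f
[5] read 'a'  n1⇒n1 ·f
[6] read 'e'  n1⇒n0 ·f
[7] read 'a'  n0⇒n1
[8] read 'c'  n1⇒n2  ** P1@[7:8]
[9] read 'a'  n2⇒n1 ·f
[10] read 'c'  n1⇒n2  ** P1@[9:10]
[11] read 'a'  n2⇒n1 ·f
[12] read 'c'  n1⇒n2  ** P1@[11:12]
[13] read 'c'  n2⇒n3  ** P0@[11:13]
[14] read 'a'  n3⇒n1 ·f
[15] read 'c'  n1⇒n2  ** P1@[14:15]
[16] read 'e'  n2⇒n0 ·f
[17] read 'a'  n0⇒n1
[18] read 'c'  n1⇒n2  ** P1@[17:18]
[19] read 'c'  n2⇒n3  ** P0@[17:19]
[20] read 'a'  n3⇒n1 ·f
[21] read 'a'  n1⇒n1 ·f
[22] read 'c'  n1⇒n2  ** P1@[21:22]
[23] read 'b'  n2⇒n0 ·f
[24] read 'b'  n0⇒n0
[25] read 'a'  n0⇒n1
[26] read 'c'  n1⇒n2  ** P1@[25:26]
[27] read 'a'  n2⇒n1 ·f
[28] read 'a'  n1⇒n1 ·f
[29] read 'c'  n1⇒n2  ** P1@[28:29]
[30] read 'a'  n2⇒n1 ·f
[31] read 'c'  n1⇒n2  ** P1@[30:31]
[32] read 'c'  n2⇒n3  ** P0@[30:32]
[33] read 'd'  n3⇒n0 ·f
[34] read 'a'  n0⇒n1
[35] read 'c'  n1⇒n2  ** P1@[34:35]
[36] read 'c'  n2⇒n3  ** P0@[34:36]
[37] read 'a'  n3⇒n1 ·f
[38] read 'c'  n1⇒n2  ** P1@[37:38]
[39] read 'c'  n2⇒n3  ** P0@[37:39]
[40] read 'c'  n3⇒n0 ·f
[41] read 'b'  n0⇒n0
[42] read 'd'  n0⇒n0
[43] read 'd'  n0⇒n0
[44] read 'd'  n0⇒n0
[45] read 'a'  n0⇒n1
[46] read 'c'  n1⇒n2  ** P1@[45:46]
[47] read 'c'  n2⇒n3  ** P0@[45:47]
[48] read 'e'  n3⇒n0 ·f
[49] read 'd'  n0⇒n0
[50] read 'c'  n0⇒n0
[51] read 'c'  n0⇒n0
[52] read 'a'  n0⇒n1
[53] read 'c'  n1⇒n2  ** P1@[52:53]
[54] read 'c'  n2⇒n3  ** P0@[52:54]
[55] read 'a'  n3⇒n1 ·f
[56] read 'c'  n1⇒n2  ** P1@[55:56]
[57] read 'c'  n2⇒n3  ** P0@[55:57]
[58] read 'a'  n3⇒n1 ·f
[59] read 'b'  n1⇒n0 ·f
[60] read 'c'  n0⇒n0
[61] read 'e'  n0⇒n0
[62] read 'd'  n0⇒n0
[63] read 'b'  n0⇒n0
[64] read 'a'  n0⇒n1
[65] read 'e'  n1⇒n0 ·f
[66] read 'a'  n0⇒n1
[67] read 'a'  n1⇒n1 ·f
[68] read 'a'  n1⇒n1 ·f
[69] read 'c'  n1⇒n2  ** P1@[68:69]
[70] read 'd'  n2⇒n0 ·f
[71] read 'b'  n0⇒n0
[72] read 'a'  n0⇒n1
[73] read 'b'  n1⇒n0 ·f
[74] read 'a'  n0⇒n1
[75] read 'c'  n1⇒n2  ** P1@[74:75]
[76] read 'a'  n2⇒n1 ·f
[77] read 'c'  n1⇒n2  ** P1@[76:77]
[78] read 'a'  n2⇒n1 ·f
[79] read 'c'  n1⇒n2  ** P1@[78:79]

All matches (sorted): [[2,1],[3,0],[8,1],[10,1],[12,1],[13,0],[15,1],[18,1],[19,0],[22,1],[26,1],[29,1],[31,1],[32,0],[35,1],[36,0],[38,1],[39,0],[46,1],[47,0],[53,1],[54,0],[56,1],[57,0],[69,1],[75,1],[77,1],[79,1]]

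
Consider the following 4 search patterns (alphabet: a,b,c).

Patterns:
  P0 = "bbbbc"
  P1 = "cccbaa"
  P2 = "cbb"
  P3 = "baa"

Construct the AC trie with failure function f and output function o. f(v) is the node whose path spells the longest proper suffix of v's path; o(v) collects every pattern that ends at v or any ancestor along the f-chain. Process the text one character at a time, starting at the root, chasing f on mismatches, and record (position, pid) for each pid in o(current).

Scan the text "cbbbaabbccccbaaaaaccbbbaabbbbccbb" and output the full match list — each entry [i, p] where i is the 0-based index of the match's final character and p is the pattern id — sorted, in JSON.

Build automaton:
Trie nodes:
  n0 'ε': b→1 c→6
  n1 'b': a→14 b→2
  n2 'bb': b→3
  n3 'bbb': b→4
  n4 'bbbb': c→5
  n5 'bbbbc': ·  ←P0
  n6 'c': b→12 c→7
  n7 'cc': c→8
  n8 'ccc': b→9
  n9 'cccb': a→10
  n10 'cccba': a→11
  n11 'cccbaa': ·  ←P1
  n12 'cb': b→13
  n13 'cbb': ·  ←P2
  n14 'ba': a→15
  n15 'baa': ·  ←P3

BFS fail/out derivation:
  fail(1) 'b': from fail(0)=0 chase 'b': 0 ⇒ 0;  out=∅∪out(0)=∅
  fail(6) 'c': from fail(0)=0 chase 'c': 0 ⇒ 0;  out=∅∪out(0)=∅
  fail(2) 'bb': from fail(1)=0 chase 'b': 0 ⇒ 1;  out=∅∪out(1)=∅
  fail(7) 'cc': from fail(6)=0 chase 'c': 0 ⇒ 6;  out=∅∪out(6)=∅
  fail(12) 'cb': from fail(6)=0 chase 'b': 0 ⇒ 1;  out=∅∪out(1)=∅
  fail(14) 'ba': from fail(1)=0 chase 'a': 0 ⇒ 0;  out=∅∪out(0)=∅
  fail(3) 'bbb': from fail(2)=1 chase 'b': 1 ⇒ 2;  out=∅∪out(2)=∅
  fail(8) 'ccc': from fail(7)=6 chase 'c': 6 ⇒ 7;  out=∅∪out(7)=∅
  fail(13) 'cbb': from fail(12)=1 chase 'b': 1 ⇒ 2;  out={2}∪out(2)={2}
  fail(15) 'baa': from fail(14)=0 chase 'a': 0 ⇒ 0;  out={3}∪out(0)={3}
  fail(4) 'bbbb': from fail(3)=2 chase 'b': 2 ⇒ 3;  out=∅∪out(3)=∅
  fail(9) 'cccb': from fail(8)=7 chase 'b': 7→6 ⇒ 12;  out=∅∪out(12)=∅
  fail(5) 'bbbbc': from fail(4)=3 chase 'c': 3→2→1→0 ⇒ 6;  out={0}∪out(6)={0}
  fail(10) 'cccba': from fail(9)=12 chase 'a': 12→1 ⇒ 14;  out=∅∪out(14)=∅
  fail(11) 'cccbaa': from fail(10)=14 chase 'a': 14 ⇒ 15;  out={1}∪out(15)={1,3}

Text stream:
[0] read 'c'  n0⇒n6
[1] read 'b'  n6⇒n12
[2] read 'b'  n12⇒n13  → match P2@[0:2]
[3] read 'b'  n13⇒n3 ·f
[4] read 'a'  n3⇒n14 ·f
[5] read 'a'  n14⇒n15  → match P3@[3:5]
[6] read 'b'  n15⇒n1 ·f
[7] read 'b'  n1⇒n2
[8] read 'c'  n2⇒n6 ·f
[9] read 'c'  n6⇒n7
[10] read 'c'  n7⇒n8
[11] read 'c'  n8⇒n8 ·f
[12] read 'b'  n8⇒n9
[13] read 'a'  n9⇒n10
[14] read 'a'  n10⇒n11  → match P1@[9:14],P3@[12:14]
[15] read 'a'  n11⇒n0 ·f
[16] read 'a'  n0⇒n0
[17] read 'a'  n0⇒n0
[18] read 'c'  n0⇒n6
[19] read 'c'  n6⇒n7
[20] read 'b'  n7⇒n12 ·f
[21] read 'b'  n12⇒n13  → match P2@[19:21]
[22] read 'b'  n13⇒n3 ·f
[23] read 'a'  n3⇒n14 ·f
[24] read 'a'  n14⇒n15  → match P3@[22:24]
[25] read 'b'  n15⇒n1 ·f
[26] read 'b'  n1⇒n2
[27] read 'b'  n2⇒n3
[28] read 'b'  n3⇒n4
[29] read 'c'  n4⇒n5  → match P0@[25:29]
[30] read 'c'  n5⇒n7 ·f
[31] read 'b'  n7⇒n12 ·f
[32] read 'b'  n12⇒n13  → match P2@[30:32]

Matches: [[2,2],[5,3],[14,1],[14,3],[21,2],[24,3],[29,0],[32,2]]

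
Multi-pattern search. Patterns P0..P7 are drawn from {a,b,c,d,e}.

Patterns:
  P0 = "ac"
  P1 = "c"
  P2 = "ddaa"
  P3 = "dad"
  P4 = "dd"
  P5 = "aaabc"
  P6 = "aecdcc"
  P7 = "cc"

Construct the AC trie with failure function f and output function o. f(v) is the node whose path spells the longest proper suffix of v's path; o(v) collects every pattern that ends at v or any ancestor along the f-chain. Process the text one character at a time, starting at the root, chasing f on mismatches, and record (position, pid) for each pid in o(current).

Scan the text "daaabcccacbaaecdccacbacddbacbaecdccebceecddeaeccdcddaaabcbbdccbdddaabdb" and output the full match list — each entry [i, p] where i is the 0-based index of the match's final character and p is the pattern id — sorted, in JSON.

Build:
Trie (insert patterns):
  n0 'ε': a→1 c→3 d→4
  n1 'a': a→10 c→2 e→14
  n2 'ac': ·  ←P0
  n3 'c': c→19  ←P1
  n4 'd': a→8 d→5
  n5 'dd': a→6  ←P4
  n6 'dda': a→7
  n7 'ddaa': ·  ←P2
  n8 'da': d→9
  n9 'dad': ·  ←P3
  n10 'aa': a→11
  n11 'aaa': b→12
  n12 'aaab': c→13
  n13 'aaabc': ·  ←P5
  n14 'ae': c→15
  n15 'aec': d→16
  n16 'aecd': c→17
  n17 'aecdc': c→18
  n18 'aecdcc': ·  ←P6
  n19 'cc': ·  ←P7

BFS fail/out derivation:
  fail(1) 'a': from fail(0)=0 chase 'a': 0 ⇒ 0;  out=∅∪out(0)=∅
  fail(3) 'c': from fail(0)=0 chase 'c': 0 ⇒ 0;  out={1}∪out(0)={1}
  fail(4) 'd': from fail(0)=0 chase 'd': 0 ⇒ 0;  out=∅∪out(0)=∅
  fail(2) 'ac': from fail(1)=0 chase 'c': 0 ⇒ 3;  out={0}∪out(3)={0,1}
  fail(5) 'dd': from fail(4)=0 chase 'd': 0 ⇒ 4;  out={4}∪out(4)={4}
  fail(8) 'da': from fail(4)=0 chase 'a': 0 ⇒ 1;  out=∅∪out(1)=∅
  fail(10) 'aa': from fail(1)=0 chase 'a': 0 ⇒ 1;  out=∅∪out(1)=∅
  fail(14) 'ae': from fail(1)=0 chase 'e': 0 ⇒ 0;  out=∅∪out(0)=∅
  fail(19) 'cc': from fail(3)=0 chase 'c': 0 ⇒ 3;  out={7}∪out(3)={1,7}
  fail(6) 'dda': from fail(5)=4 chase 'a': 4 ⇒ 8;  out=∅∪out(8)=∅
  fail(9) 'dad': from fail(8)=1 chase 'd': 1→0 ⇒ 4;  out={3}∪out(4)={3}
  fail(11) 'aaa': from fail(10)=1 chase 'a': 1 ⇒ 10;  out=∅∪out(10)=∅
  fail(15) 'aec': from fail(14)=0 chase 'c': 0 ⇒ 3;  out=∅∪out(3)={1}
  fail(7) 'ddaa': from fail(6)=8 chase 'a': 8→1 ⇒ 10;  out={2}∪out(10)={2}
  fail(12) 'aaab': from fail(11)=10 chase 'b': 10→1→0 ⇒ 0;  out=∅∪out(0)=∅
  fail(16) 'aecd': from fail(15)=3 chase 'd': 3→0 ⇒ 4;  out=∅∪out(4)=∅
  fail(13) 'aaabc': from fail(12)=0 chase 'c': 0 ⇒ 3;  out={5}∪out(3)={1,5}
  fail(17) 'aecdc': from fail(16)=4 chase 'c': 4→0 ⇒ 3;  out=∅∪out(3)={1}
  fail(18) 'aecdcc': from fail(17)=3 chase 'c': 3 ⇒ 19;  out={6}∪out(19)={1,6,7}

Run:
pos 0 'd': at 4
pos 1 'a': at 8
pos 2 'a': at 10 (via fail)
pos 3 'a': at 11
pos 4 'b': at 12
pos 5 'c': at 13  ** P1@[5:5],P5@[1:5]
pos 6 'c': at 19 (via fail)  ** P1@[6:6],P7@[5:6]
pos 7 'c': at 19 (via fail)  ** P1@[7:7],P7@[6:7]
pos 8 'a': at 1 (via fail)
pos 9 'c': at 2  ** P0@[8:9],P1@[9:9]
pos 10 'b': at 0 (via fail)
pos 11 'a': at 1
pos 12 'a': at 10
pos 13 'e': at 14 (via fail)
pos 14 'c': at 15  ** P1@[14:14]
pos 15 'd': at 16
pos 16 'c': at 17  ** P1@[16:16]
pos 17 'c': at 18  ** P1@[17:17],P6@[12:17],P7@[16:17]
pos 18 'a': at 1 (via fail)
pos 19 'c': at 2  ** P0@[18:19],P1@[19:19]
pos 20 'b': at 0 (via fail)
pos 21 'a': at 1
pos 22 'c': at 2  ** P0@[21:22],P1@[22:22]
pos 23 'd': at 4 (via fail)
pos 24 'd': at 5  ** P4@[23:24]
pos 25 'b': at 0 (via fail)
pos 26 'a': at 1
pos 27 'c': at 2  ** P0@[26:27],P1@[27:27]
pos 28 'b': at 0 (via fail)
pos 29 'a': at 1
pos 30 'e': at 14
pos 31 'c': at 15  ** P1@[31:31]
pos 32 'd': at 16
pos 33 'c': at 17  ** P1@[33:33]
pos 34 'c': at 18  ** P1@[34:34],P6@[29:34],P7@[33:34]
pos 35 'e': at 0 (via fail)
pos 36 'b': at 0
pos 37 'c': at 3  ** P1@[37:37]
pos 38 'e': at 0 (via fail)
pos 39 'e': at 0
pos 40 'c': at 3  ** P1@[40:40]
pos 41 'd': at 4 (via fail)
pos 42 'd': at 5  ** P4@[41:42]
pos 43 'e': at 0 (via fail)
pos 44 'a': at 1
pos 45 'e': at 14
pos 46 'c': at 15  ** P1@[46:46]
pos 47 'c': at 19 (via fail)  ** P1@[47:47],P7@[46:47]
pos 48 'd': at 4 (via fail)
pos 49 'c': at 3 (via fail)  ** P1@[49:49]
pos 50 'd': at 4 (via fail)
pos 51 'd': at 5  ** P4@[50:51]
pos 52 'a': at 6
pos 53 'a': at 7  ** P2@[50:53]
pos 54 'a': at 11 (via fail)
pos 55 'b': at 12
pos 56 'c': at 13  ** P1@[56:56],P5@[52:56]
pos 57 'b': at 0 (via fail)
pos 58 'b': at 0
pos 59 'd': at 4
pos 60 'c': at 3 (via fail)  ** P1@[60:60]
pos 61 'c': at 19  ** P1@[61:61],P7@[60:61]
pos 62 'b': at 0 (via fail)
pos 63 'd': at 4
pos 64 'd': at 5  ** P4@[63:64]
pos 65 'd': at 5 (via fail)  ** P4@[64:65]
pos 66 'a': at 6
pos 67 'a': at 7  ** P2@[64:67]
pos 68 'b': at 0 (via fail)
pos 69 'd': at 4
pos 70 'b': at 0 (via fail)

Result: [[5,1],[5,5],[6,1],[6,7],[7,1],[7,7],[9,0],[9,1],[14,1],[16,1],[17,1],[17,6],[17,7],[19,0],[19,1],[22,0],[22,1],[24,4],[27,0],[27,1],[31,1],[33,1],[34,1],[34,6],[34,7],[37,1],[40,1],[42,4],[46,1],[47,1],[47,7],[49,1],[51,4],[53,2],[56,1],[56,5],[60,1],[61,1],[61,7],[64,4],[65,4],[67,2]]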